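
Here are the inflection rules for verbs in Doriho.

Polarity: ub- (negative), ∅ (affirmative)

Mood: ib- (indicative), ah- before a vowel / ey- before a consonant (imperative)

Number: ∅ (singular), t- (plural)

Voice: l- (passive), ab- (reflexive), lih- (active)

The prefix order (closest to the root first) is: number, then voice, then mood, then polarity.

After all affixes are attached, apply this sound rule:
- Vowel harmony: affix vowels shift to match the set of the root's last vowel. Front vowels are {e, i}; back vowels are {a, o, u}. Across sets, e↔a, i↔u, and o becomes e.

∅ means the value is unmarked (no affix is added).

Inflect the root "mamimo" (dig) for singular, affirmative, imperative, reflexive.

number = singular: zero marking, form stays mamimo.
Attach voice reflexive ab- → abmamimo.
Attach mood imperative ah- (before vowel 'a') → ahabmamimo.
polarity = affirmative: zero marking, form stays ahabmamimo.
Vowel harmony: no change.

ahabmamimo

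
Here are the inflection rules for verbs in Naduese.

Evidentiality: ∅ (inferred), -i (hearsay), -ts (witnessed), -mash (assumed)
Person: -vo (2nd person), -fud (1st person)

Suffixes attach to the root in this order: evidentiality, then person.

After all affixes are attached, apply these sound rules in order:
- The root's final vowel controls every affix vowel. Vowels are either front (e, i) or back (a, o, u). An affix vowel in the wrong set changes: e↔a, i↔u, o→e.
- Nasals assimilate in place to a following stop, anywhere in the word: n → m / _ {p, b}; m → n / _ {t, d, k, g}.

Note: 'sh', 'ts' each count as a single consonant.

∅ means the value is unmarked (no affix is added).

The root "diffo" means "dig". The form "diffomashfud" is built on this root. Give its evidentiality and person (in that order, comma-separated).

Segment: diffo-mash-fud.
evidentiality: -mash → assumed.
person: -fud → 1st person.

assumed, 1st person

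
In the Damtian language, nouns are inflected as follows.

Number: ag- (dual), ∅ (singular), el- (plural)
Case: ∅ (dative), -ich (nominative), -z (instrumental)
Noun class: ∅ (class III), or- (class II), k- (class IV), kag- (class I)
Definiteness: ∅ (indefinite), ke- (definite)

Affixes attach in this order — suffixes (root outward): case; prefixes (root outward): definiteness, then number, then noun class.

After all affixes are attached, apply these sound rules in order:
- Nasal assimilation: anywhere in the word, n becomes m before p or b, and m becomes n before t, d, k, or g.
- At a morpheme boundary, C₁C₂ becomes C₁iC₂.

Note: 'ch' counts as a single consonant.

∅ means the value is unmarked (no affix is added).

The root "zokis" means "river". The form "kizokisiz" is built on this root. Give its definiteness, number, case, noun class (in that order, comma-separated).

Segment: k-zokis-z.
definiteness: ∅ → indefinite.
number: ∅ → singular.
case: -z → instrumental.
noun class: k- → class IV.

indefinite, singular, instrumental, class IV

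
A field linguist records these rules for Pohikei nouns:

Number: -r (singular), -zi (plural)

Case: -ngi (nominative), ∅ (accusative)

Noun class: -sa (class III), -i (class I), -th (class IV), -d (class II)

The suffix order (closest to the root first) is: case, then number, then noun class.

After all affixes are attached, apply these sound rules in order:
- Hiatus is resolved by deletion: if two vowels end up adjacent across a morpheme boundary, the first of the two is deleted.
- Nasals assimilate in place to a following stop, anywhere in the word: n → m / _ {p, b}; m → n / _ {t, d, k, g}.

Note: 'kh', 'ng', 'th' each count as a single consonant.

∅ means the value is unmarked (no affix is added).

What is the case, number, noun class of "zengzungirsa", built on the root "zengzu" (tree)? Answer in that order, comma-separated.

Segment: zengzu-ngi-r-sa.
case: -ngi → nominative.
number: -r → singular.
noun class: -sa → class III.

nominative, singular, class III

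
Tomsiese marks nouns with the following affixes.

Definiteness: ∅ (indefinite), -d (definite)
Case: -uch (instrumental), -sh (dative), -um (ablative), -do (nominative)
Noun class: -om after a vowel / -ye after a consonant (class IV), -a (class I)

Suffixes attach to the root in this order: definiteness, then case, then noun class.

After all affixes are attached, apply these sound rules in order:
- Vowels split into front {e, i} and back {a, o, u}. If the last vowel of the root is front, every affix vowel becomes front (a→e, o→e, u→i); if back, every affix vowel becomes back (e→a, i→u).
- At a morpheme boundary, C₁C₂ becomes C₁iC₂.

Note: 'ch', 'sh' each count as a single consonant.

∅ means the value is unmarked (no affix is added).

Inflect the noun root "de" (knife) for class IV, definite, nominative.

dedideem

Attach definiteness definite -d → ded.
Attach case nominative -do → deddo.
Attach noun class class IV -om (after vowel 'o') → deddoom.
Apply vowel harmony: deddoom → deddeem.
Apply epenthesis: deddeem → dedideem.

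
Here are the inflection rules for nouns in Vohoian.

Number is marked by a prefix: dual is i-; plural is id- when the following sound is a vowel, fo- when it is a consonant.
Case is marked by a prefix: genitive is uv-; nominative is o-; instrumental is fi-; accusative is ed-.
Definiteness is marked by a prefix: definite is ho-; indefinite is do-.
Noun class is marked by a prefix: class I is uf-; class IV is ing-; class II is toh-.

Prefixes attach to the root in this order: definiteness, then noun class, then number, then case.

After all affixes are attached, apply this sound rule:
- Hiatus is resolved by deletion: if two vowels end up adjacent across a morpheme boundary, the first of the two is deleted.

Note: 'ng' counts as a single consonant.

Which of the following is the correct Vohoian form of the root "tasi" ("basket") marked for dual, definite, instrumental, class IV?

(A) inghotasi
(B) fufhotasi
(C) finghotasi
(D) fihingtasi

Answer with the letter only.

Attach definiteness definite ho- → hotasi.
Attach noun class class IV ing- → inghotasi.
Attach number dual i- → iinghotasi.
Attach case instrumental fi- → fiiinghotasi.
Apply vowel deletion: fiiinghotasi → finghotasi.
So the correct form is finghotasi, option (C).
(A) inghotasi is wrong: it uses nominative instead of instrumental for case.
(D) fihingtasi is wrong: it has the affixes in the wrong order.
(B) fufhotasi is wrong: it uses class I instead of class IV for noun class.

C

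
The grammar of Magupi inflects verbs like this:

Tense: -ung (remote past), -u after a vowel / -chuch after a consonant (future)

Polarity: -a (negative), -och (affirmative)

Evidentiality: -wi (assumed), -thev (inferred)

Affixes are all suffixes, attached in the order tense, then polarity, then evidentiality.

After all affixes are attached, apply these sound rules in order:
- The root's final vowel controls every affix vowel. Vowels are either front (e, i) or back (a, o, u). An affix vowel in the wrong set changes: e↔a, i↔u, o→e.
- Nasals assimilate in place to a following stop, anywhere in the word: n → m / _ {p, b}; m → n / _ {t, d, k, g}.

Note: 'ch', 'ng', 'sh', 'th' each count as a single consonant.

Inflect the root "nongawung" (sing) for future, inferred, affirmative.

nongawungchuchochthav

Attach tense future -chuch (after consonant 'ng') → nongawungchuch.
Attach polarity affirmative -och → nongawungchuchoch.
Attach evidentiality inferred -thev → nongawungchuchochthev.
Apply vowel harmony: nongawungchuchochthev → nongawungchuchochthav.
Nasal assimilation: no change.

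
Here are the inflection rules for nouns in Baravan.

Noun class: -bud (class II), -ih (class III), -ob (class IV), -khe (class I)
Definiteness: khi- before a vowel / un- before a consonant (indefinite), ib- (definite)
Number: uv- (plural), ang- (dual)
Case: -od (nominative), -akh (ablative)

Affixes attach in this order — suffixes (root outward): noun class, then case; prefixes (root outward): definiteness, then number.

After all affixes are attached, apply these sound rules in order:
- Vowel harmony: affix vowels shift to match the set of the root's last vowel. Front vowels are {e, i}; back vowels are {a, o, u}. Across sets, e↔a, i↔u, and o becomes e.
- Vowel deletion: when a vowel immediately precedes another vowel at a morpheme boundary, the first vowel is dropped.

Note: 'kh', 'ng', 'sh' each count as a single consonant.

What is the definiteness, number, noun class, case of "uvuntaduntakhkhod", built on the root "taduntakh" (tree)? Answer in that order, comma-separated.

Segment: uv-un-taduntakh-khe-od.
definiteness: khi/un- → indefinite.
number: uv- → plural.
noun class: -khe → class I.
case: -od → nominative.

indefinite, plural, class I, nominative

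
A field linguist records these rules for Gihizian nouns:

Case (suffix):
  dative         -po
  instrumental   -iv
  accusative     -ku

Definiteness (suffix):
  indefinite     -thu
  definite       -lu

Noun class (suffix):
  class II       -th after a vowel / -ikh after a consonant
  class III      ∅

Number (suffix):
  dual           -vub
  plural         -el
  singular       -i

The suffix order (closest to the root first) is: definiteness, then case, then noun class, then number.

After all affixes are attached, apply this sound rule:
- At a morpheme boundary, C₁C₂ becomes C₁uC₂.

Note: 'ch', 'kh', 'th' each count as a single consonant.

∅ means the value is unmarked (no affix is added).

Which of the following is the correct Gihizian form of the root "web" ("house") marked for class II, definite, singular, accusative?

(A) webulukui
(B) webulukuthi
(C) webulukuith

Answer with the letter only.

Attach definiteness definite -lu → weblu.
Attach case accusative -ku → webluku.
Attach noun class class II -th (after vowel 'u') → weblukuth.
Attach number singular -i → weblukuthi.
Apply epenthesis: weblukuthi → webulukuthi.
So the correct form is webulukuthi, option (B).
(C) webulukuith is wrong: it has the affixes in the wrong order.
(A) webulukui is wrong: it uses class III instead of class II for noun class.

B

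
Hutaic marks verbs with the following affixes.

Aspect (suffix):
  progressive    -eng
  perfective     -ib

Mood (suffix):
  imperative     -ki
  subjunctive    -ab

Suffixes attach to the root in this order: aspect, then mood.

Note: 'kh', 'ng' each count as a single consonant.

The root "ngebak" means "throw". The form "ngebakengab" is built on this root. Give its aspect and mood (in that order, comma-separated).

Segment: ngebak-eng-ab.
aspect: -eng → progressive.
mood: -ab → subjunctive.

progressive, subjunctive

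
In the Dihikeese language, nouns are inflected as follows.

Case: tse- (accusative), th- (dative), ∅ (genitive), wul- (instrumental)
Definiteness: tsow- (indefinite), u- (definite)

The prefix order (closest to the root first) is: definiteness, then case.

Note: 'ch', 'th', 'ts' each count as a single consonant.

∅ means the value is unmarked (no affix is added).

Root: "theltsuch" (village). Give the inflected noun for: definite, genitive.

utheltsuch

Attach definiteness definite u- → utheltsuch.
case = genitive: zero marking, form stays utheltsuch.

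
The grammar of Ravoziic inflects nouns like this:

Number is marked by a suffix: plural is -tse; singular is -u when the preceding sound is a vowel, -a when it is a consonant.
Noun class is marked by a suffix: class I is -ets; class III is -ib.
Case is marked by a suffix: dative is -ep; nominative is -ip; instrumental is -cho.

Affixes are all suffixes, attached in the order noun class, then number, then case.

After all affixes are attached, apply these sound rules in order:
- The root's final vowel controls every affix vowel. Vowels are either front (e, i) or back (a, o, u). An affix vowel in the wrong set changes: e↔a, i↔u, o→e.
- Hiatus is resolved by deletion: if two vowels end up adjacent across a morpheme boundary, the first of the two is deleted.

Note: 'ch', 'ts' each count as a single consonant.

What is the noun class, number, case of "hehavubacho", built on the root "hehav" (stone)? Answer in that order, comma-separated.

Segment: hehav-ib-a-cho.
noun class: -ib → class III.
number: -u/a → singular.
case: -cho → instrumental.

class III, singular, instrumental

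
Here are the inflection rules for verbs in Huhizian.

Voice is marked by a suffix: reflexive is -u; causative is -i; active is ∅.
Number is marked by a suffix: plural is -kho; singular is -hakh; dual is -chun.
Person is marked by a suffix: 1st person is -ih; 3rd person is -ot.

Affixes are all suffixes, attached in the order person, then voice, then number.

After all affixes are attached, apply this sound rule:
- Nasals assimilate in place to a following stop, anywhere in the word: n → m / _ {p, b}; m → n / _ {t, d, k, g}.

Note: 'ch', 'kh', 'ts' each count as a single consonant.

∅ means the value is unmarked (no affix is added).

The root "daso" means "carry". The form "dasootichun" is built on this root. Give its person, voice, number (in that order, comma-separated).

3rd person, causative, dual

Segment: daso-ot-i-chun.
person: -ot → 3rd person.
voice: -i → causative.
number: -chun → dual.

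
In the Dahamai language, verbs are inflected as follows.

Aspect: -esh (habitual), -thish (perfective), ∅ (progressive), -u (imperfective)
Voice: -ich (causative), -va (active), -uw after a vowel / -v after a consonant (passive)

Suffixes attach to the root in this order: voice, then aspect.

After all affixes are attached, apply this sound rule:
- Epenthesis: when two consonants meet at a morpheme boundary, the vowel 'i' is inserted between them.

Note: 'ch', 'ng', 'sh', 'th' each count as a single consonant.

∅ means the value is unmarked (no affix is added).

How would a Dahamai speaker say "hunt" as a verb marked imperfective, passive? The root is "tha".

Attach voice passive -uw (after vowel 'a') → thauw.
Attach aspect imperfective -u → thauwu.
Epenthesis: no change.

thauwu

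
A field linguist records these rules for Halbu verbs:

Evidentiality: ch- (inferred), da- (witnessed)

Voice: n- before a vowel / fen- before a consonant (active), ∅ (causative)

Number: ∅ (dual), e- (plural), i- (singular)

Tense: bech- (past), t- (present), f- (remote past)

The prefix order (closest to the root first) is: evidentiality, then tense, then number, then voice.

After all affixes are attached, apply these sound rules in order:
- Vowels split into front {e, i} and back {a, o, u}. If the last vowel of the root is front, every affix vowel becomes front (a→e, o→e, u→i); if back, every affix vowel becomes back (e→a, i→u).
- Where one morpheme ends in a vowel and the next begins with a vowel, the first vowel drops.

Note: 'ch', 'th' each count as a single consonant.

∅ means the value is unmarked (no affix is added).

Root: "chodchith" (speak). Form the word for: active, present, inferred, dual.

Attach evidentiality inferred ch- → chchodchith.
Attach tense present t- → tchchodchith.
number = dual: zero marking, form stays tchchodchith.
Attach voice active fen- (before consonant 't') → fentchchodchith.
Vowel harmony: no change.
Vowel deletion: no change.

fentchchodchith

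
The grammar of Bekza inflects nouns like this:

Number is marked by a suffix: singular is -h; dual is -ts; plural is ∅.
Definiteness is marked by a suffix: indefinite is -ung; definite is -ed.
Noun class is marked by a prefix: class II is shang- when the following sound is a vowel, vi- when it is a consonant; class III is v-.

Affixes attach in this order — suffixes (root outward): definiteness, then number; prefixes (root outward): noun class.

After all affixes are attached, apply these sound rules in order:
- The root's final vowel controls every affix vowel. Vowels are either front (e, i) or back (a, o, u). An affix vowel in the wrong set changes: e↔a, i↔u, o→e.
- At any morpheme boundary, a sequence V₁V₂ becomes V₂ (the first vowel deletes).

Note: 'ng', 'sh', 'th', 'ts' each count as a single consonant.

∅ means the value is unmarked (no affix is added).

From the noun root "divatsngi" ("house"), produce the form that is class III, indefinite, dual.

Attach definiteness indefinite -ung → divatsngiung.
Attach noun class class III v- → vdivatsngiung.
Attach number dual -ts → vdivatsngiungts.
Apply vowel harmony: vdivatsngiungts → vdivatsngiingts.
Apply vowel deletion: vdivatsngiingts → vdivatsngingts.

vdivatsngingts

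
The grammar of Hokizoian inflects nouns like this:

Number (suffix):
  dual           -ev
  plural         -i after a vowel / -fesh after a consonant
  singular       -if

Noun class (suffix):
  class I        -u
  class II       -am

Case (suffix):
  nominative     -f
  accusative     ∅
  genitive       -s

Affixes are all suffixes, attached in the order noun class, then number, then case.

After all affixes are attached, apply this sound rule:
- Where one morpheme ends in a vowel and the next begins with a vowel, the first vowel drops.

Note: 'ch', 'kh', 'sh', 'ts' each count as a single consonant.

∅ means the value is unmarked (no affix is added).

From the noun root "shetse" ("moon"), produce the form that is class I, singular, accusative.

Attach noun class class I -u → shetseu.
Attach number singular -if → shetseuif.
case = accusative: zero marking, form stays shetseuif.
Apply vowel deletion: shetseuif → shetsif.

shetsif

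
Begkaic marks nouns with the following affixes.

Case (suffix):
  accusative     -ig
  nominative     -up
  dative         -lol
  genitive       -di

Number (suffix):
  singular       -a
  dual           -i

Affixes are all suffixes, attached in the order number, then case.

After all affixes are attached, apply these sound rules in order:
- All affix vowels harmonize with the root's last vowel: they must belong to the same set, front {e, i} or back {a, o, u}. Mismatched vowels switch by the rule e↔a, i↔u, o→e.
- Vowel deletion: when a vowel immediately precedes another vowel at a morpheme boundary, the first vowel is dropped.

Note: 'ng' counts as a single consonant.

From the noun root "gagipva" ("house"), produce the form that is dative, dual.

gagipvulol

Attach number dual -i → gagipvai.
Attach case dative -lol → gagipvailol.
Apply vowel harmony: gagipvailol → gagipvaulol.
Apply vowel deletion: gagipvaulol → gagipvulol.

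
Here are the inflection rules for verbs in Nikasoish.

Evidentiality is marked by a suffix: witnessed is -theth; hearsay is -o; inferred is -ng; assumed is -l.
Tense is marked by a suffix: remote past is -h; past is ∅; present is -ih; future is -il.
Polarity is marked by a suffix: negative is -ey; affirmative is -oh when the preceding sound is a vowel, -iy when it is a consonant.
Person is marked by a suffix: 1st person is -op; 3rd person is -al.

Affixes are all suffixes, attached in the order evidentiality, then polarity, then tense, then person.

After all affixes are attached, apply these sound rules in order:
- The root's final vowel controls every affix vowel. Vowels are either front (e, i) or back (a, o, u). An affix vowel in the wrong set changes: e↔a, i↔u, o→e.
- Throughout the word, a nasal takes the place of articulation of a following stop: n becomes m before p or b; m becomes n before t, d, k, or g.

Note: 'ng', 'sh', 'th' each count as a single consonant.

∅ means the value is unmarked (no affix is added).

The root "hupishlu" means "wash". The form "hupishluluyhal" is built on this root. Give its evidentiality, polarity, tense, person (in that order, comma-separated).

assumed, affirmative, remote past, 3rd person

Segment: hupishlu-l-iy-h-al.
evidentiality: -l → assumed.
polarity: -oh/iy → affirmative.
tense: -h → remote past.
person: -al → 3rd person.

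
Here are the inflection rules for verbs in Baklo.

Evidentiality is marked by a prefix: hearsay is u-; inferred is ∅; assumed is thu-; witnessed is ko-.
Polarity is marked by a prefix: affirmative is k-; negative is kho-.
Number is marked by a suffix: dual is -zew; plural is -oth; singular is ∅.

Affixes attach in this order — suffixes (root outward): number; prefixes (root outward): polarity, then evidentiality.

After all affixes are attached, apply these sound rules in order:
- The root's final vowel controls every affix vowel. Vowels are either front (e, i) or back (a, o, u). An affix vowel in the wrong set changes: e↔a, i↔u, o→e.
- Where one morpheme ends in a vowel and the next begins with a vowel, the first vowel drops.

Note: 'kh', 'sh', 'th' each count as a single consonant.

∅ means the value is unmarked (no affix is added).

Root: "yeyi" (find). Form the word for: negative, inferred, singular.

kheyeyi

Attach polarity negative kho- → khoyeyi.
number = singular: zero marking, form stays khoyeyi.
evidentiality = inferred: zero marking, form stays khoyeyi.
Apply vowel harmony: khoyeyi → kheyeyi.
Vowel deletion: no change.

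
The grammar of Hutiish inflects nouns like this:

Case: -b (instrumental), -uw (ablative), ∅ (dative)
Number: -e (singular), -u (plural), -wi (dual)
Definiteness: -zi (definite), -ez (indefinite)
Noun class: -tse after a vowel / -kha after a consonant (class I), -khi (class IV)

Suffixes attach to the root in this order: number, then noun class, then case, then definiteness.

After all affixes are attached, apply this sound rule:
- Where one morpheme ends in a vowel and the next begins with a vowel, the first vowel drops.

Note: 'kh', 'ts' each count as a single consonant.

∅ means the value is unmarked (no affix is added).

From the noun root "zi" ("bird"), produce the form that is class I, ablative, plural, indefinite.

zutsuwez

Attach number plural -u → ziu.
Attach noun class class I -tse (after vowel 'u') → ziutse.
Attach case ablative -uw → ziutseuw.
Attach definiteness indefinite -ez → ziutseuwez.
Apply vowel deletion: ziutseuwez → zutsuwez.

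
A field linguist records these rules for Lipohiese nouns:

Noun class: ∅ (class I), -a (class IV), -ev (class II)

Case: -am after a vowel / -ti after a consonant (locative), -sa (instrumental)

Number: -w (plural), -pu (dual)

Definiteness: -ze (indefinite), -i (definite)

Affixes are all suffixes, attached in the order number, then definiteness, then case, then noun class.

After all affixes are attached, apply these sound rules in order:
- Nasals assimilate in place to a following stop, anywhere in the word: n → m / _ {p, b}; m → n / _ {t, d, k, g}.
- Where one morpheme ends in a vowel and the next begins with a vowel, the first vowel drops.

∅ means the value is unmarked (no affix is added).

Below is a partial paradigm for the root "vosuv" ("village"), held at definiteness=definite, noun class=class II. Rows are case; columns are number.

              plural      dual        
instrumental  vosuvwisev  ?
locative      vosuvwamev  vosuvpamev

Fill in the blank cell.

vosuvpisev

Attach number dual -pu → vosuvpu.
Attach definiteness definite -i → vosuvpui.
Attach case instrumental -sa → vosuvpuisa.
Attach noun class class II -ev → vosuvpuisaev.
Nasal assimilation: no change.
Apply vowel deletion: vosuvpuisaev → vosuvpisev.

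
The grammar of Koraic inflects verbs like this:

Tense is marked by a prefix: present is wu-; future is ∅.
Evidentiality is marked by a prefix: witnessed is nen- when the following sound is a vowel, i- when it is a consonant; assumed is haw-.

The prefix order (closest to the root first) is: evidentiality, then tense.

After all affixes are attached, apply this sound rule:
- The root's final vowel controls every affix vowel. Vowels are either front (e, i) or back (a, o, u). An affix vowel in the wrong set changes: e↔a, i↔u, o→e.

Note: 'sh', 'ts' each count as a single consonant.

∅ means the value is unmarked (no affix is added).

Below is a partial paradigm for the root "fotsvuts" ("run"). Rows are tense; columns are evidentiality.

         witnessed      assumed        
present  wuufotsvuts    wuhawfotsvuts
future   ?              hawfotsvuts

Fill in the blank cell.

Attach evidentiality witnessed i- (before consonant 'f') → ifotsvuts.
tense = future: zero marking, form stays ifotsvuts.
Apply vowel harmony: ifotsvuts → ufotsvuts.

ufotsvuts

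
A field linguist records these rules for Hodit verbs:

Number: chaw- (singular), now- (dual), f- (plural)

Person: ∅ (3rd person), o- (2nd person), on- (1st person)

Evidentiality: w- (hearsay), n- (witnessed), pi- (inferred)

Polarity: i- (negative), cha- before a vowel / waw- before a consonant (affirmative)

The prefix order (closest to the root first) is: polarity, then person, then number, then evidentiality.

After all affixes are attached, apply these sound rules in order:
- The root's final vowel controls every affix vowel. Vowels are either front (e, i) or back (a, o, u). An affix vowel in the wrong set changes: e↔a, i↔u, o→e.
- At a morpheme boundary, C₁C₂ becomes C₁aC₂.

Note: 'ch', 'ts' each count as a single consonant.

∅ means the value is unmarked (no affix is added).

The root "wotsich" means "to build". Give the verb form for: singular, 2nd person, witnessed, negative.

Attach polarity negative i- → iwotsich.
Attach person 2nd person o- → oiwotsich.
Attach number singular chaw- → chawoiwotsich.
Attach evidentiality witnessed n- → nchawoiwotsich.
Apply vowel harmony: nchawoiwotsich → ncheweiwotsich.
Apply epenthesis: ncheweiwotsich → nacheweiwotsich.

nacheweiwotsich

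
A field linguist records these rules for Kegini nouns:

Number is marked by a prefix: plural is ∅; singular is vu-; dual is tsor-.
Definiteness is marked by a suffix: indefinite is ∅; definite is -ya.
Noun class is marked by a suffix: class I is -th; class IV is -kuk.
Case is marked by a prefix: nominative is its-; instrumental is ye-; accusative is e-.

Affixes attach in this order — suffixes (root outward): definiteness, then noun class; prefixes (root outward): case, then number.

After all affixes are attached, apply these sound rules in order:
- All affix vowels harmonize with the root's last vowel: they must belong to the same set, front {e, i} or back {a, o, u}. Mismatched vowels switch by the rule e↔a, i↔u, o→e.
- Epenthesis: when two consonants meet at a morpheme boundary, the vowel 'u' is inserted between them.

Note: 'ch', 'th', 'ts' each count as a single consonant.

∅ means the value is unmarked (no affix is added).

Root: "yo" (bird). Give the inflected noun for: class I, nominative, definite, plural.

Attach case nominative its- → itsyo.
Attach definiteness definite -ya → itsyoya.
Attach noun class class I -th → itsyoyath.
number = plural: zero marking, form stays itsyoyath.
Apply vowel harmony: itsyoyath → utsyoyath.
Apply epenthesis: utsyoyath → utsuyoyath.

utsuyoyath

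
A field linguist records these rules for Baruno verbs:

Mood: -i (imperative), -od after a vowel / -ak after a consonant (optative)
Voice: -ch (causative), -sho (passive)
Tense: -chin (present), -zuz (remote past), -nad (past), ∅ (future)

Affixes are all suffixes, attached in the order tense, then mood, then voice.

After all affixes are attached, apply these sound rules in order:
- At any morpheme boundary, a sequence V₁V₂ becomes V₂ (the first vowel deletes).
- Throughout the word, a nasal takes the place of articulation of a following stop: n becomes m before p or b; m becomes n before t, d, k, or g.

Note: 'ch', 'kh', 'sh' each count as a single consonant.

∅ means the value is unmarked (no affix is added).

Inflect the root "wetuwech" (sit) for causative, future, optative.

wetuwechakch

tense = future: zero marking, form stays wetuwech.
Attach mood optative -ak (after consonant 'ch') → wetuwechak.
Attach voice causative -ch → wetuwechakch.
Vowel deletion: no change.
Nasal assimilation: no change.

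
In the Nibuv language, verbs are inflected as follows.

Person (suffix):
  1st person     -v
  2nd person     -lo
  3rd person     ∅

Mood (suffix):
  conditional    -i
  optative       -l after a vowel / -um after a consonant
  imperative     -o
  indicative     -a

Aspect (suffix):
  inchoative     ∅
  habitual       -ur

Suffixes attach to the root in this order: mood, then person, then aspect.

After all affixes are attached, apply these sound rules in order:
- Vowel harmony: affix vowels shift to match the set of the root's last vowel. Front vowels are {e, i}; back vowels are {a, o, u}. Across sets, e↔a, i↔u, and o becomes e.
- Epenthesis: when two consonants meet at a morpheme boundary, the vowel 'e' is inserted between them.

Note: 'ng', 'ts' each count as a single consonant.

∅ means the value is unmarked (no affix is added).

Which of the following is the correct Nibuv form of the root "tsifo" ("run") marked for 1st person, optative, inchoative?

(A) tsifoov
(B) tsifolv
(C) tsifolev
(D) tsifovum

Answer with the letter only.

C

Attach mood optative -l (after vowel 'o') → tsifol.
Attach person 1st person -v → tsifolv.
aspect = inchoative: zero marking, form stays tsifolv.
Vowel harmony: no change.
Apply epenthesis: tsifolv → tsifolev.
So the correct form is tsifolev, option (C).
(D) tsifovum is wrong: it has the affixes in the wrong order.
(B) tsifolv is wrong: it fails to apply the sound rule(s).
(A) tsifoov is wrong: it uses imperative instead of optative for mood.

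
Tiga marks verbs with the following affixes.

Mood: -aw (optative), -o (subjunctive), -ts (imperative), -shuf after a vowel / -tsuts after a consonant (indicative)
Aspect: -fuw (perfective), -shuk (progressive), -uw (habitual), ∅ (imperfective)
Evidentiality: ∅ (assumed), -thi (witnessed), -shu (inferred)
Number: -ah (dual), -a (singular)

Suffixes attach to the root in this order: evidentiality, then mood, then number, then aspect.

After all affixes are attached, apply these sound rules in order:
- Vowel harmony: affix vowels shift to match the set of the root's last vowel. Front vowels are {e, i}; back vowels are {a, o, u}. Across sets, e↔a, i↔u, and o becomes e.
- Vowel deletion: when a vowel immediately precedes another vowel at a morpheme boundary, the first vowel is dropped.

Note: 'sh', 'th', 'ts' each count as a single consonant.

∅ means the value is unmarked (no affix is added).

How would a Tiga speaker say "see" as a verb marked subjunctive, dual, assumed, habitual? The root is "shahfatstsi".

shahfatstsehiw

evidentiality = assumed: zero marking, form stays shahfatstsi.
Attach mood subjunctive -o → shahfatstsio.
Attach number dual -ah → shahfatstsioah.
Attach aspect habitual -uw → shahfatstsioahuw.
Apply vowel harmony: shahfatstsioahuw → shahfatstsieehiw.
Apply vowel deletion: shahfatstsieehiw → shahfatstsehiw.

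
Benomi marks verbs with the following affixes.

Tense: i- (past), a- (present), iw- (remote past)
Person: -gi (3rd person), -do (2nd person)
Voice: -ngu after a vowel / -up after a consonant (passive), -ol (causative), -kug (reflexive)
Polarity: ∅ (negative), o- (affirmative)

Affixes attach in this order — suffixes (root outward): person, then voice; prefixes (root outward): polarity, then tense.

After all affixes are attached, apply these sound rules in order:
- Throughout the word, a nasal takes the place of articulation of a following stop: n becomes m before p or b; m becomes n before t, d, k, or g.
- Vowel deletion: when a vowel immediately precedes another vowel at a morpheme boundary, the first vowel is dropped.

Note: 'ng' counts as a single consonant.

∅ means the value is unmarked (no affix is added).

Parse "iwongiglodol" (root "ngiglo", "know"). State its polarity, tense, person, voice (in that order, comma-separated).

Segment: iw-o-ngiglo-do-ol.
polarity: o- → affirmative.
tense: iw- → remote past.
person: -do → 2nd person.
voice: -ol → causative.

affirmative, remote past, 2nd person, causative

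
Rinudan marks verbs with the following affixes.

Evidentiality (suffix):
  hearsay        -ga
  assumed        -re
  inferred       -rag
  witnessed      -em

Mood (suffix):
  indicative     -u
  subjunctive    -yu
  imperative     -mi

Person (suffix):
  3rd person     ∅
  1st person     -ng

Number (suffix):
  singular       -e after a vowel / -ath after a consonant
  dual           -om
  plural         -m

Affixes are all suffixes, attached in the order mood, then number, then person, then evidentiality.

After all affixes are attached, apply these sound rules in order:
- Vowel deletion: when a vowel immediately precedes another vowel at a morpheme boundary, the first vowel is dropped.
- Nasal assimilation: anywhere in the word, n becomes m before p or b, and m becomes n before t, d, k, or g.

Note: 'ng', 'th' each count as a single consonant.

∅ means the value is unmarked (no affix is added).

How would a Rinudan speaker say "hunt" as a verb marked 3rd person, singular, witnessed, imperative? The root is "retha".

Attach mood imperative -mi → rethami.
Attach number singular -e (after vowel 'i') → rethamie.
person = 3rd person: zero marking, form stays rethamie.
Attach evidentiality witnessed -em → rethamieem.
Apply vowel deletion: rethamieem → rethamem.
Nasal assimilation: no change.

rethamem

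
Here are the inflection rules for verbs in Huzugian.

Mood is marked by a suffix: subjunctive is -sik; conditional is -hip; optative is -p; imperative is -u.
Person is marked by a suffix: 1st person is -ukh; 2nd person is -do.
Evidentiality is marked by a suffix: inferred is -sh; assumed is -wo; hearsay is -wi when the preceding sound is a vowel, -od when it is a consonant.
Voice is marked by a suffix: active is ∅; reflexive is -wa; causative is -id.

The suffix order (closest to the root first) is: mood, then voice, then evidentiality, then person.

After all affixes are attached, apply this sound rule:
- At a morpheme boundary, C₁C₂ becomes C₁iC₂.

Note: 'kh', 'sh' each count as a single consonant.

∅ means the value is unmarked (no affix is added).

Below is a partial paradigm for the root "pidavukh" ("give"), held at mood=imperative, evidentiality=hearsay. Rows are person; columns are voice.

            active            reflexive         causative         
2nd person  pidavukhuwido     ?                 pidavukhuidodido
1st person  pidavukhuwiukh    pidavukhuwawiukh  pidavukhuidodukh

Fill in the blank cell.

pidavukhuwawido

Attach mood imperative -u → pidavukhu.
Attach voice reflexive -wa → pidavukhuwa.
Attach evidentiality hearsay -wi (after vowel 'a') → pidavukhuwawi.
Attach person 2nd person -do → pidavukhuwawido.
Epenthesis: no change.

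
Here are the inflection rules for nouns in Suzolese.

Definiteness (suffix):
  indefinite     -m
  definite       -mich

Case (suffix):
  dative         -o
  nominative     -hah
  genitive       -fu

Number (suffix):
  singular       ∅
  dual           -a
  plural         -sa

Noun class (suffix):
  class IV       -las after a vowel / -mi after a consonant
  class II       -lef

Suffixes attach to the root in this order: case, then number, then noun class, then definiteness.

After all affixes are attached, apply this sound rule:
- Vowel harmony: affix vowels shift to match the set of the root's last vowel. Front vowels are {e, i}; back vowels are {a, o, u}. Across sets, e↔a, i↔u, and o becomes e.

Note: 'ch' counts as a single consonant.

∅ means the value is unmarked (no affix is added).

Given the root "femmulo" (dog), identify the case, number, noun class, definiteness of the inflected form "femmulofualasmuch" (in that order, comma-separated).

Segment: femmulo-fu-a-las-mich.
case: -fu → genitive.
number: -a → dual.
noun class: -las/mi → class IV.
definiteness: -mich → definite.

genitive, dual, class IV, definite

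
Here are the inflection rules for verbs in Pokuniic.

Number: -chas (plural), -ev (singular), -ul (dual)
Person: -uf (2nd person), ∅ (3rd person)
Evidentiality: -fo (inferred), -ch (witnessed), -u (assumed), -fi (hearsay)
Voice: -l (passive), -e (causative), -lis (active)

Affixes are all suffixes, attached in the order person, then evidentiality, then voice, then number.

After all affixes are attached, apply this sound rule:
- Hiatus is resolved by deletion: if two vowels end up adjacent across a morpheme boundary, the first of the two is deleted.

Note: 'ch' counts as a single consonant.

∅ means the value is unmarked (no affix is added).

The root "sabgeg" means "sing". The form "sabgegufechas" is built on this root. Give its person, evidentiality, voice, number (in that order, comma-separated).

Segment: sabgeg-uf-u-e-chas.
person: -uf → 2nd person.
evidentiality: -u → assumed.
voice: -e → causative.
number: -chas → plural.

2nd person, assumed, causative, plural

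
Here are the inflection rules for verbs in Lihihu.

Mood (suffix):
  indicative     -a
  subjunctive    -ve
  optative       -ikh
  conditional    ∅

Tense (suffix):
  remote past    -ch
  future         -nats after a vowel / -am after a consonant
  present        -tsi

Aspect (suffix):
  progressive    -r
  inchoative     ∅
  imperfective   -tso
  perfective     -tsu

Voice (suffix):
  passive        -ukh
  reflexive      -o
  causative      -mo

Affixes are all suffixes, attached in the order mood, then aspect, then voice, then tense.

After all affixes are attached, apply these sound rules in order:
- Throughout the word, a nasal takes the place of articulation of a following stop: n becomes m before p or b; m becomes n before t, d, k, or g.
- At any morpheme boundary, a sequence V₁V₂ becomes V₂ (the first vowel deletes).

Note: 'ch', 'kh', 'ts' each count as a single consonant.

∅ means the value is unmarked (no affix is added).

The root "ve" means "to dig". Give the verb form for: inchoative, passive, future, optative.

vikhukham

Attach mood optative -ikh → veikh.
aspect = inchoative: zero marking, form stays veikh.
Attach voice passive -ukh → veikhukh.
Attach tense future -am (after consonant 'kh') → veikhukham.
Nasal assimilation: no change.
Apply vowel deletion: veikhukham → vikhukham.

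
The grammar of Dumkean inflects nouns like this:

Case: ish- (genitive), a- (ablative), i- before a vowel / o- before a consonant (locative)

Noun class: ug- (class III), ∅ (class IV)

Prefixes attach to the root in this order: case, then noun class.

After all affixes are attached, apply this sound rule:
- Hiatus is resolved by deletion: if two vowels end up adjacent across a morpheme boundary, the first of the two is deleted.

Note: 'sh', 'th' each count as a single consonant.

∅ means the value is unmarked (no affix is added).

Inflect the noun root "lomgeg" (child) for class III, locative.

ugolomgeg

Attach case locative o- (before consonant 'l') → olomgeg.
Attach noun class class III ug- → ugolomgeg.
Vowel deletion: no change.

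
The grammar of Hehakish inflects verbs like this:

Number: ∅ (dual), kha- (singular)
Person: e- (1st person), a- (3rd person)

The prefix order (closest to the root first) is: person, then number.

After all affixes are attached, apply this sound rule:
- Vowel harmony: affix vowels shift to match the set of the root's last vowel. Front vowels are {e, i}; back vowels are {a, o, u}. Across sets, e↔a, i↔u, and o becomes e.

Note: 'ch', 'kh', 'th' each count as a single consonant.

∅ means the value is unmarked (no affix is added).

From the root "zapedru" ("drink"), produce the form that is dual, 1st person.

azapedru

Attach person 1st person e- → ezapedru.
number = dual: zero marking, form stays ezapedru.
Apply vowel harmony: ezapedru → azapedru.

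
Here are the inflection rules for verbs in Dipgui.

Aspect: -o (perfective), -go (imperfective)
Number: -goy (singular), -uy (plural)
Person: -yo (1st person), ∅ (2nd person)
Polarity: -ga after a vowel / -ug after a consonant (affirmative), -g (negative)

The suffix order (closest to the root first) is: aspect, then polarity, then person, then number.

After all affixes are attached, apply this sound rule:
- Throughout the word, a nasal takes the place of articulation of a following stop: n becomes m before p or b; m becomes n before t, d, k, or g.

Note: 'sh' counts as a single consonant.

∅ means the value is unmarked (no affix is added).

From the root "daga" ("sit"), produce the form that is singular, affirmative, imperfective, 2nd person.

dagagogagoy

Attach aspect imperfective -go → dagago.
Attach polarity affirmative -ga (after vowel 'o') → dagagoga.
person = 2nd person: zero marking, form stays dagagoga.
Attach number singular -goy → dagagogagoy.
Nasal assimilation: no change.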